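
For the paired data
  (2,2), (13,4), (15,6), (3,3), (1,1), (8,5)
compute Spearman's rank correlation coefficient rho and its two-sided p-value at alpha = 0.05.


Step 1: Rank x and y separately (midranks; no ties here).
rank(x): 2->2, 13->5, 15->6, 3->3, 1->1, 8->4
rank(y): 2->2, 4->4, 6->6, 3->3, 1->1, 5->5
Step 2: d_i = R_x(i) - R_y(i); compute d_i^2.
  (2-2)^2=0, (5-4)^2=1, (6-6)^2=0, (3-3)^2=0, (1-1)^2=0, (4-5)^2=1
sum(d^2) = 2.
Step 3: rho = 1 - 6*2 / (6*(6^2 - 1)) = 1 - 12/210 = 0.942857.
Step 4: Under H0, t = rho * sqrt((n-2)/(1-rho^2)) = 5.6595 ~ t(4).
Step 5: Two-sided p-value from the t-distribution with 4 df = 0.004805.
Step 6: alpha = 0.05. reject H0.

rho = 0.9429, p = 0.004805, reject H0 at alpha = 0.05.


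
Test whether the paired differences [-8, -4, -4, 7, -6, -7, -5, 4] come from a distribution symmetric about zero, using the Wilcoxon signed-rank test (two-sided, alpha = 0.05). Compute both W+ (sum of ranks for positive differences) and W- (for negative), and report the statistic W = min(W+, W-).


Step 1: Drop any zero differences (none here) and take |d_i|.
|d| = [8, 4, 4, 7, 6, 7, 5, 4]
Step 2: Midrank |d_i| (ties get averaged ranks).
ranks: |8|->8, |4|->2, |4|->2, |7|->6.5, |6|->5, |7|->6.5, |5|->4, |4|->2
Step 3: Attach original signs; sum ranks with positive sign and with negative sign.
W+ = 6.5 + 2 = 8.5
W- = 8 + 2 + 2 + 5 + 6.5 + 4 = 27.5
(Check: W+ + W- = 36 should equal n(n+1)/2 = 36.)
Step 4: Test statistic W = min(W+, W-) = 8.5.
Step 5: Ties in |d|, so use the tie-corrected normal approximation.
        E[W] = n(n+1)/4 = 8*9/4 = 18.
        Tie groups: |d|=4 (t=3), |d|=7 (t=2); sum(t^3 - t) = 30.
        Var[W] = n(n+1)(2n+1)/24 - sum(t^3-t)/48 = 1224/24 - 30/48 = 50.375.
        z = (W - E[W]) / sqrt(Var[W]) = (8.5 - 18) / 7.0975 = -1.3385.
        Two-sided p = 2*Phi(z) = 0.180736.
Step 6: alpha = 0.05. fail to reject H0.

W+ = 8.5, W- = 27.5, W = min = 8.5, p = 0.180736, fail to reject H0.


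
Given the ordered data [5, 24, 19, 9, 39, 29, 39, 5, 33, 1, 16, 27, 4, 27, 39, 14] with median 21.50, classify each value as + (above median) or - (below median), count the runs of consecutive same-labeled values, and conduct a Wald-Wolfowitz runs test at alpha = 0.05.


Step 1: Compute median = 21.50; label A = above, B = below.
Labels in order: BABBAAABABBABAAB  (n_A = 8, n_B = 8)
Step 2: Count runs R = 11.
Step 3: Under H0 (random ordering), E[R] = 2*n_A*n_B/(n_A+n_B) + 1 = 2*8*8/16 + 1 = 9.0000.
        Var[R] = 2*n_A*n_B*(2*n_A*n_B - n_A - n_B) / ((n_A+n_B)^2 * (n_A+n_B-1)) = 14336/3840 = 3.7333.
        SD[R] = 1.9322.
Step 4: Continuity-corrected z = (R - 0.5 - E[R]) / SD[R] = (11 - 0.5 - 9.0000) / 1.9322 = 0.7763.
Step 5: Two-sided p-value via normal approximation = 2*(1 - Phi(|z|)) = 0.437558.
Step 6: alpha = 0.05. fail to reject H0.

R = 11, z = 0.7763, p = 0.437558, fail to reject H0.


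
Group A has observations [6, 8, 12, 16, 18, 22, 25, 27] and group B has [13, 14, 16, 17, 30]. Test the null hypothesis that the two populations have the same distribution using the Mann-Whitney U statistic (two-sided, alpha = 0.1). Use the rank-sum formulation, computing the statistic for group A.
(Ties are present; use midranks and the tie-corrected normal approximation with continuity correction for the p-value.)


Step 1: Combine and sort all 13 observations; assign midranks.
sorted (value, group): (6,X), (8,X), (12,X), (13,Y), (14,Y), (16,X), (16,Y), (17,Y), (18,X), (22,X), (25,X), (27,X), (30,Y)
ranks: 6->1, 8->2, 12->3, 13->4, 14->5, 16->6.5, 16->6.5, 17->8, 18->9, 22->10, 25->11, 27->12, 30->13
Step 2: Rank sum for X: R1 = 1 + 2 + 3 + 6.5 + 9 + 10 + 11 + 12 = 54.5.
Step 3: U_X = R1 - n1(n1+1)/2 = 54.5 - 8*9/2 = 54.5 - 36 = 18.5.
       U_Y = n1*n2 - U_X = 40 - 18.5 = 21.5.
Step 4: Ties are present, so use the tie-corrected normal approximation (with continuity correction) for the p-value.
Step 5: p-value = 0.883458; compare to alpha = 0.1. fail to reject H0.

U_X = 18.5, p = 0.883458, fail to reject H0 at alpha = 0.1.


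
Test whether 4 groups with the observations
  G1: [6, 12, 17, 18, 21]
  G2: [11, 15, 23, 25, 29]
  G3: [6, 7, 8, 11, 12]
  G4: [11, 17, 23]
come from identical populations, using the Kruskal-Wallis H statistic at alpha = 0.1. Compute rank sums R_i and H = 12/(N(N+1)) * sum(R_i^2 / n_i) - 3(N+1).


Step 1: Combine all N = 18 observations and assign midranks.
sorted (value, group, rank): (6,G1,1.5), (6,G3,1.5), (7,G3,3), (8,G3,4), (11,G2,6), (11,G3,6), (11,G4,6), (12,G1,8.5), (12,G3,8.5), (15,G2,10), (17,G1,11.5), (17,G4,11.5), (18,G1,13), (21,G1,14), (23,G2,15.5), (23,G4,15.5), (25,G2,17), (29,G2,18)
Step 2: Sum ranks within each group.
R_1 = 48.5 (n_1 = 5)
R_2 = 66.5 (n_2 = 5)
R_3 = 23 (n_3 = 5)
R_4 = 33 (n_4 = 3)
Step 3: H = 12/(N(N+1)) * sum(R_i^2/n_i) - 3(N+1)
     = 12/(18*19) * (48.5^2/5 + 66.5^2/5 + 23^2/5 + 33^2/3) - 3*19
     = 0.035088 * 1823.7 - 57
     = 6.989474.
Step 4: Ties present; correction factor C = 1 - 48/(18^3 - 18) = 0.991744. Corrected H = 6.989474 / 0.991744 = 7.047659.
Step 5: Under H0, H ~ chi^2(3); p-value = 0.070394.
Step 6: alpha = 0.1. reject H0.

H = 7.0477, df = 3, p = 0.070394, reject H0.


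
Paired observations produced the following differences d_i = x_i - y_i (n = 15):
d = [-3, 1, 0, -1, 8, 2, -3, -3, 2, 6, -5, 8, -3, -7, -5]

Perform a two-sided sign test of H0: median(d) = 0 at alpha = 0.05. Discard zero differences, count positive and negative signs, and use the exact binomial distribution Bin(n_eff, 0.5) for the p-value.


Step 1: Discard zero differences. Original n = 15; n_eff = number of nonzero differences = 14.
Nonzero differences (with sign): -3, +1, -1, +8, +2, -3, -3, +2, +6, -5, +8, -3, -7, -5
Step 2: Count signs: positive = 6, negative = 8.
Step 3: Under H0: P(positive) = 0.5, so the number of positives S ~ Bin(14, 0.5).
Step 4: Two-sided exact p-value = sum of Bin(14,0.5) probabilities at or below the observed probability = 0.790527.
Step 5: alpha = 0.05. fail to reject H0.

n_eff = 14, pos = 6, neg = 8, p = 0.790527, fail to reject H0.


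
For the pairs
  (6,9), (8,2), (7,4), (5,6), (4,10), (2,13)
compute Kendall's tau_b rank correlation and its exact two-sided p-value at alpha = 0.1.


Step 1: Enumerate the 15 unordered pairs (i,j) with i<j and classify each by sign(x_j-x_i) * sign(y_j-y_i).
  (1,2):dx=+2,dy=-7->D; (1,3):dx=+1,dy=-5->D; (1,4):dx=-1,dy=-3->C; (1,5):dx=-2,dy=+1->D
  (1,6):dx=-4,dy=+4->D; (2,3):dx=-1,dy=+2->D; (2,4):dx=-3,dy=+4->D; (2,5):dx=-4,dy=+8->D
  (2,6):dx=-6,dy=+11->D; (3,4):dx=-2,dy=+2->D; (3,5):dx=-3,dy=+6->D; (3,6):dx=-5,dy=+9->D
  (4,5):dx=-1,dy=+4->D; (4,6):dx=-3,dy=+7->D; (5,6):dx=-2,dy=+3->D
Step 2: C = 1, D = 14, total pairs = 15.
Step 3: tau = (C - D)/(n(n-1)/2) = (1 - 14)/15 = -0.866667.
Step 4: Exact two-sided p-value (enumerate n! = 720 permutations of y under H0): p = 0.016667.
Step 5: alpha = 0.1. reject H0.

tau_b = -0.8667 (C=1, D=14), p = 0.016667, reject H0.


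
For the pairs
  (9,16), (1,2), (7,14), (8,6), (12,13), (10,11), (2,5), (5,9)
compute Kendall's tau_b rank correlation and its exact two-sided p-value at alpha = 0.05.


Step 1: Enumerate the 28 unordered pairs (i,j) with i<j and classify each by sign(x_j-x_i) * sign(y_j-y_i).
  (1,2):dx=-8,dy=-14->C; (1,3):dx=-2,dy=-2->C; (1,4):dx=-1,dy=-10->C; (1,5):dx=+3,dy=-3->D
  (1,6):dx=+1,dy=-5->D; (1,7):dx=-7,dy=-11->C; (1,8):dx=-4,dy=-7->C; (2,3):dx=+6,dy=+12->C
  (2,4):dx=+7,dy=+4->C; (2,5):dx=+11,dy=+11->C; (2,6):dx=+9,dy=+9->C; (2,7):dx=+1,dy=+3->C
  (2,8):dx=+4,dy=+7->C; (3,4):dx=+1,dy=-8->D; (3,5):dx=+5,dy=-1->D; (3,6):dx=+3,dy=-3->D
  (3,7):dx=-5,dy=-9->C; (3,8):dx=-2,dy=-5->C; (4,5):dx=+4,dy=+7->C; (4,6):dx=+2,dy=+5->C
  (4,7):dx=-6,dy=-1->C; (4,8):dx=-3,dy=+3->D; (5,6):dx=-2,dy=-2->C; (5,7):dx=-10,dy=-8->C
  (5,8):dx=-7,dy=-4->C; (6,7):dx=-8,dy=-6->C; (6,8):dx=-5,dy=-2->C; (7,8):dx=+3,dy=+4->C
Step 2: C = 22, D = 6, total pairs = 28.
Step 3: tau = (C - D)/(n(n-1)/2) = (22 - 6)/28 = 0.571429.
Step 4: Exact two-sided p-value (enumerate n! = 40320 permutations of y under H0): p = 0.061012.
Step 5: alpha = 0.05. fail to reject H0.

tau_b = 0.5714 (C=22, D=6), p = 0.061012, fail to reject H0.


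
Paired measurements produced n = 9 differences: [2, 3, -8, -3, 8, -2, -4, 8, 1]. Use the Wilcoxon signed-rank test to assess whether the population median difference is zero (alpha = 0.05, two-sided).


Step 1: Drop any zero differences (none here) and take |d_i|.
|d| = [2, 3, 8, 3, 8, 2, 4, 8, 1]
Step 2: Midrank |d_i| (ties get averaged ranks).
ranks: |2|->2.5, |3|->4.5, |8|->8, |3|->4.5, |8|->8, |2|->2.5, |4|->6, |8|->8, |1|->1
Step 3: Attach original signs; sum ranks with positive sign and with negative sign.
W+ = 2.5 + 4.5 + 8 + 8 + 1 = 24
W- = 8 + 4.5 + 2.5 + 6 = 21
(Check: W+ + W- = 45 should equal n(n+1)/2 = 45.)
Step 4: Test statistic W = min(W+, W-) = 21.
Step 5: Ties in |d|, so use the tie-corrected normal approximation.
        E[W] = n(n+1)/4 = 9*10/4 = 22.5.
        Tie groups: |d|=2 (t=2), |d|=3 (t=2), |d|=8 (t=3); sum(t^3 - t) = 36.
        Var[W] = n(n+1)(2n+1)/24 - sum(t^3-t)/48 = 1710/24 - 36/48 = 70.5.
        z = (W - E[W]) / sqrt(Var[W]) = (21 - 22.5) / 8.3964 = -0.1786.
        Two-sided p = 2*Phi(z) = 0.858215.
Step 6: alpha = 0.05. fail to reject H0.

W+ = 24, W- = 21, W = min = 21, p = 0.858215, fail to reject H0.


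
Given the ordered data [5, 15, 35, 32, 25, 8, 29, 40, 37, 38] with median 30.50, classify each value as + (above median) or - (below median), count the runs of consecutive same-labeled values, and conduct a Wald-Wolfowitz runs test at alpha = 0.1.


Step 1: Compute median = 30.50; label A = above, B = below.
Labels in order: BBAABBBAAA  (n_A = 5, n_B = 5)
Step 2: Count runs R = 4.
Step 3: Under H0 (random ordering), E[R] = 2*n_A*n_B/(n_A+n_B) + 1 = 2*5*5/10 + 1 = 6.0000.
        Var[R] = 2*n_A*n_B*(2*n_A*n_B - n_A - n_B) / ((n_A+n_B)^2 * (n_A+n_B-1)) = 2000/900 = 2.2222.
        SD[R] = 1.4907.
Step 4: Continuity-corrected z = (R + 0.5 - E[R]) / SD[R] = (4 + 0.5 - 6.0000) / 1.4907 = -1.0062.
Step 5: Two-sided p-value via normal approximation = 2*(1 - Phi(|z|)) = 0.314305.
Step 6: alpha = 0.1. fail to reject H0.

R = 4, z = -1.0062, p = 0.314305, fail to reject H0.


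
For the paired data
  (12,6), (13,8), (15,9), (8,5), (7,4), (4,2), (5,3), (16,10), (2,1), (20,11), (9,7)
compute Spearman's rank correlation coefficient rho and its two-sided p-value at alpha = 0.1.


Step 1: Rank x and y separately (midranks; no ties here).
rank(x): 12->7, 13->8, 15->9, 8->5, 7->4, 4->2, 5->3, 16->10, 2->1, 20->11, 9->6
rank(y): 6->6, 8->8, 9->9, 5->5, 4->4, 2->2, 3->3, 10->10, 1->1, 11->11, 7->7
Step 2: d_i = R_x(i) - R_y(i); compute d_i^2.
  (7-6)^2=1, (8-8)^2=0, (9-9)^2=0, (5-5)^2=0, (4-4)^2=0, (2-2)^2=0, (3-3)^2=0, (10-10)^2=0, (1-1)^2=0, (11-11)^2=0, (6-7)^2=1
sum(d^2) = 2.
Step 3: rho = 1 - 6*2 / (11*(11^2 - 1)) = 1 - 12/1320 = 0.990909.
Step 4: Under H0, t = rho * sqrt((n-2)/(1-rho^2)) = 22.0966 ~ t(9).
Step 5: Two-sided p-value from the t-distribution with 9 df = 0.000000.
Step 6: alpha = 0.1. reject H0.

rho = 0.9909, p = 0.000000, reject H0 at alpha = 0.1.


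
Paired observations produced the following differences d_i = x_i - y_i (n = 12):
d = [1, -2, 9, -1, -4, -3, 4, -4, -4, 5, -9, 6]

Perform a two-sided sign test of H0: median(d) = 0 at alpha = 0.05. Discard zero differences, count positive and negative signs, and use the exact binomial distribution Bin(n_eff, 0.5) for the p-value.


Step 1: Discard zero differences. Original n = 12; n_eff = number of nonzero differences = 12.
Nonzero differences (with sign): +1, -2, +9, -1, -4, -3, +4, -4, -4, +5, -9, +6
Step 2: Count signs: positive = 5, negative = 7.
Step 3: Under H0: P(positive) = 0.5, so the number of positives S ~ Bin(12, 0.5).
Step 4: Two-sided exact p-value = sum of Bin(12,0.5) probabilities at or below the observed probability = 0.774414.
Step 5: alpha = 0.05. fail to reject H0.

n_eff = 12, pos = 5, neg = 7, p = 0.774414, fail to reject H0.


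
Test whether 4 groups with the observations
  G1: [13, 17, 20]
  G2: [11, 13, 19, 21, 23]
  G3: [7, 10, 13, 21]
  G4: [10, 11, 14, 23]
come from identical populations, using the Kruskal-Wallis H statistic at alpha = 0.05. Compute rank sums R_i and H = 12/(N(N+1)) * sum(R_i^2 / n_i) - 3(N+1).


Step 1: Combine all N = 16 observations and assign midranks.
sorted (value, group, rank): (7,G3,1), (10,G3,2.5), (10,G4,2.5), (11,G2,4.5), (11,G4,4.5), (13,G1,7), (13,G2,7), (13,G3,7), (14,G4,9), (17,G1,10), (19,G2,11), (20,G1,12), (21,G2,13.5), (21,G3,13.5), (23,G2,15.5), (23,G4,15.5)
Step 2: Sum ranks within each group.
R_1 = 29 (n_1 = 3)
R_2 = 51.5 (n_2 = 5)
R_3 = 24 (n_3 = 4)
R_4 = 31.5 (n_4 = 4)
Step 3: H = 12/(N(N+1)) * sum(R_i^2/n_i) - 3(N+1)
     = 12/(16*17) * (29^2/3 + 51.5^2/5 + 24^2/4 + 31.5^2/4) - 3*17
     = 0.044118 * 1202.85 - 51
     = 2.066728.
Step 4: Ties present; correction factor C = 1 - 48/(16^3 - 16) = 0.988235. Corrected H = 2.066728 / 0.988235 = 2.091332.
Step 5: Under H0, H ~ chi^2(3); p-value = 0.553668.
Step 6: alpha = 0.05. fail to reject H0.

H = 2.0913, df = 3, p = 0.553668, fail to reject H0.


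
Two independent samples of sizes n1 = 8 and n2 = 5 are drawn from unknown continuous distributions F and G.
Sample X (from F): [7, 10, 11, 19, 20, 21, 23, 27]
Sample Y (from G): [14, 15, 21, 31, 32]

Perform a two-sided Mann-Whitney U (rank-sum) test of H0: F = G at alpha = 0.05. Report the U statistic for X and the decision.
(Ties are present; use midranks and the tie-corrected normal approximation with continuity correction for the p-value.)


Step 1: Combine and sort all 13 observations; assign midranks.
sorted (value, group): (7,X), (10,X), (11,X), (14,Y), (15,Y), (19,X), (20,X), (21,X), (21,Y), (23,X), (27,X), (31,Y), (32,Y)
ranks: 7->1, 10->2, 11->3, 14->4, 15->5, 19->6, 20->7, 21->8.5, 21->8.5, 23->10, 27->11, 31->12, 32->13
Step 2: Rank sum for X: R1 = 1 + 2 + 3 + 6 + 7 + 8.5 + 10 + 11 = 48.5.
Step 3: U_X = R1 - n1(n1+1)/2 = 48.5 - 8*9/2 = 48.5 - 36 = 12.5.
       U_Y = n1*n2 - U_X = 40 - 12.5 = 27.5.
Step 4: Ties are present, so use the tie-corrected normal approximation (with continuity correction) for the p-value.
Step 5: p-value = 0.304842; compare to alpha = 0.05. fail to reject H0.

U_X = 12.5, p = 0.304842, fail to reject H0 at alpha = 0.05.


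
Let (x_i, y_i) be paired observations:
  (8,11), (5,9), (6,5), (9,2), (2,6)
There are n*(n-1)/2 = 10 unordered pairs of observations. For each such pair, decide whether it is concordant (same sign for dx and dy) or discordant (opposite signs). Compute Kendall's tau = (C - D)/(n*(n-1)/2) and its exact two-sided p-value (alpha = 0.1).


Step 1: Enumerate the 10 unordered pairs (i,j) with i<j and classify each by sign(x_j-x_i) * sign(y_j-y_i).
  (1,2):dx=-3,dy=-2->C; (1,3):dx=-2,dy=-6->C; (1,4):dx=+1,dy=-9->D; (1,5):dx=-6,dy=-5->C
  (2,3):dx=+1,dy=-4->D; (2,4):dx=+4,dy=-7->D; (2,5):dx=-3,dy=-3->C; (3,4):dx=+3,dy=-3->D
  (3,5):dx=-4,dy=+1->D; (4,5):dx=-7,dy=+4->D
Step 2: C = 4, D = 6, total pairs = 10.
Step 3: tau = (C - D)/(n(n-1)/2) = (4 - 6)/10 = -0.200000.
Step 4: Exact two-sided p-value (enumerate n! = 120 permutations of y under H0): p = 0.816667.
Step 5: alpha = 0.1. fail to reject H0.

tau_b = -0.2000 (C=4, D=6), p = 0.816667, fail to reject H0.


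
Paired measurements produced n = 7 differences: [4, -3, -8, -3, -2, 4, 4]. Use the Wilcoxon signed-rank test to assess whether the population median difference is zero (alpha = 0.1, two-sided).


Step 1: Drop any zero differences (none here) and take |d_i|.
|d| = [4, 3, 8, 3, 2, 4, 4]
Step 2: Midrank |d_i| (ties get averaged ranks).
ranks: |4|->5, |3|->2.5, |8|->7, |3|->2.5, |2|->1, |4|->5, |4|->5
Step 3: Attach original signs; sum ranks with positive sign and with negative sign.
W+ = 5 + 5 + 5 = 15
W- = 2.5 + 7 + 2.5 + 1 = 13
(Check: W+ + W- = 28 should equal n(n+1)/2 = 28.)
Step 4: Test statistic W = min(W+, W-) = 13.
Step 5: Ties in |d|, so use the tie-corrected normal approximation.
        E[W] = n(n+1)/4 = 7*8/4 = 14.
        Tie groups: |d|=3 (t=2), |d|=4 (t=3); sum(t^3 - t) = 30.
        Var[W] = n(n+1)(2n+1)/24 - sum(t^3-t)/48 = 840/24 - 30/48 = 34.375.
        z = (W - E[W]) / sqrt(Var[W]) = (13 - 14) / 5.8630 = -0.1706.
        Two-sided p = 2*Phi(z) = 0.864569.
Step 6: alpha = 0.1. fail to reject H0.

W+ = 15, W- = 13, W = min = 13, p = 0.864569, fail to reject H0.


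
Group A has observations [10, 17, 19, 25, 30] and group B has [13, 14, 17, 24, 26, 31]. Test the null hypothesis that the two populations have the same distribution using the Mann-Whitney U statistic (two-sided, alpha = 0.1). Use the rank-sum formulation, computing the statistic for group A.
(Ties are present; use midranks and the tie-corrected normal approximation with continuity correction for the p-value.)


Step 1: Combine and sort all 11 observations; assign midranks.
sorted (value, group): (10,X), (13,Y), (14,Y), (17,X), (17,Y), (19,X), (24,Y), (25,X), (26,Y), (30,X), (31,Y)
ranks: 10->1, 13->2, 14->3, 17->4.5, 17->4.5, 19->6, 24->7, 25->8, 26->9, 30->10, 31->11
Step 2: Rank sum for X: R1 = 1 + 4.5 + 6 + 8 + 10 = 29.5.
Step 3: U_X = R1 - n1(n1+1)/2 = 29.5 - 5*6/2 = 29.5 - 15 = 14.5.
       U_Y = n1*n2 - U_X = 30 - 14.5 = 15.5.
Step 4: Ties are present, so use the tie-corrected normal approximation (with continuity correction) for the p-value.
Step 5: p-value = 1.000000; compare to alpha = 0.1. fail to reject H0.

U_X = 14.5, p = 1.000000, fail to reject H0 at alpha = 0.1.


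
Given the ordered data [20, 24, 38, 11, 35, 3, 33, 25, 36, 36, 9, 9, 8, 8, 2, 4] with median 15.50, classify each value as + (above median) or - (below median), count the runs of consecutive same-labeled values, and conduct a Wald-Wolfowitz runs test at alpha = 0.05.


Step 1: Compute median = 15.50; label A = above, B = below.
Labels in order: AAABABAAAABBBBBB  (n_A = 8, n_B = 8)
Step 2: Count runs R = 6.
Step 3: Under H0 (random ordering), E[R] = 2*n_A*n_B/(n_A+n_B) + 1 = 2*8*8/16 + 1 = 9.0000.
        Var[R] = 2*n_A*n_B*(2*n_A*n_B - n_A - n_B) / ((n_A+n_B)^2 * (n_A+n_B-1)) = 14336/3840 = 3.7333.
        SD[R] = 1.9322.
Step 4: Continuity-corrected z = (R + 0.5 - E[R]) / SD[R] = (6 + 0.5 - 9.0000) / 1.9322 = -1.2939.
Step 5: Two-sided p-value via normal approximation = 2*(1 - Phi(|z|)) = 0.195709.
Step 6: alpha = 0.05. fail to reject H0.

R = 6, z = -1.2939, p = 0.195709, fail to reject H0.


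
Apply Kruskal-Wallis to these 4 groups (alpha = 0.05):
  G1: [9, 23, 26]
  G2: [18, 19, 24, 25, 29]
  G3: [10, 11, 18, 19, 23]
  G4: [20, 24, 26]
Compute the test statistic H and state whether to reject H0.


Step 1: Combine all N = 16 observations and assign midranks.
sorted (value, group, rank): (9,G1,1), (10,G3,2), (11,G3,3), (18,G2,4.5), (18,G3,4.5), (19,G2,6.5), (19,G3,6.5), (20,G4,8), (23,G1,9.5), (23,G3,9.5), (24,G2,11.5), (24,G4,11.5), (25,G2,13), (26,G1,14.5), (26,G4,14.5), (29,G2,16)
Step 2: Sum ranks within each group.
R_1 = 25 (n_1 = 3)
R_2 = 51.5 (n_2 = 5)
R_3 = 25.5 (n_3 = 5)
R_4 = 34 (n_4 = 3)
Step 3: H = 12/(N(N+1)) * sum(R_i^2/n_i) - 3(N+1)
     = 12/(16*17) * (25^2/3 + 51.5^2/5 + 25.5^2/5 + 34^2/3) - 3*17
     = 0.044118 * 1254.17 - 51
     = 4.330882.
Step 4: Ties present; correction factor C = 1 - 30/(16^3 - 16) = 0.992647. Corrected H = 4.330882 / 0.992647 = 4.362963.
Step 5: Under H0, H ~ chi^2(3); p-value = 0.224844.
Step 6: alpha = 0.05. fail to reject H0.

H = 4.3630, df = 3, p = 0.224844, fail to reject H0.


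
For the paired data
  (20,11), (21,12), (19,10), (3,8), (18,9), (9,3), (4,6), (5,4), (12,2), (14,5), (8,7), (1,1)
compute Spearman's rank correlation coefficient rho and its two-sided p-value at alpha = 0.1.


Step 1: Rank x and y separately (midranks; no ties here).
rank(x): 20->11, 21->12, 19->10, 3->2, 18->9, 9->6, 4->3, 5->4, 12->7, 14->8, 8->5, 1->1
rank(y): 11->11, 12->12, 10->10, 8->8, 9->9, 3->3, 6->6, 4->4, 2->2, 5->5, 7->7, 1->1
Step 2: d_i = R_x(i) - R_y(i); compute d_i^2.
  (11-11)^2=0, (12-12)^2=0, (10-10)^2=0, (2-8)^2=36, (9-9)^2=0, (6-3)^2=9, (3-6)^2=9, (4-4)^2=0, (7-2)^2=25, (8-5)^2=9, (5-7)^2=4, (1-1)^2=0
sum(d^2) = 92.
Step 3: rho = 1 - 6*92 / (12*(12^2 - 1)) = 1 - 552/1716 = 0.678322.
Step 4: Under H0, t = rho * sqrt((n-2)/(1-rho^2)) = 2.9194 ~ t(10).
Step 5: Two-sided p-value from the t-distribution with 10 df = 0.015317.
Step 6: alpha = 0.1. reject H0.

rho = 0.6783, p = 0.015317, reject H0 at alpha = 0.1.


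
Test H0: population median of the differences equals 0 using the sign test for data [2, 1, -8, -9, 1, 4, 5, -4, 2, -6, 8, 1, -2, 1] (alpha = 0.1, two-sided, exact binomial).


Step 1: Discard zero differences. Original n = 14; n_eff = number of nonzero differences = 14.
Nonzero differences (with sign): +2, +1, -8, -9, +1, +4, +5, -4, +2, -6, +8, +1, -2, +1
Step 2: Count signs: positive = 9, negative = 5.
Step 3: Under H0: P(positive) = 0.5, so the number of positives S ~ Bin(14, 0.5).
Step 4: Two-sided exact p-value = sum of Bin(14,0.5) probabilities at or below the observed probability = 0.423950.
Step 5: alpha = 0.1. fail to reject H0.

n_eff = 14, pos = 9, neg = 5, p = 0.423950, fail to reject H0.


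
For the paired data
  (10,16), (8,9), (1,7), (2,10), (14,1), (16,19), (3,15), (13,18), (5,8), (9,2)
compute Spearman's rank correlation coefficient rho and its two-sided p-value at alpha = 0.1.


Step 1: Rank x and y separately (midranks; no ties here).
rank(x): 10->7, 8->5, 1->1, 2->2, 14->9, 16->10, 3->3, 13->8, 5->4, 9->6
rank(y): 16->8, 9->5, 7->3, 10->6, 1->1, 19->10, 15->7, 18->9, 8->4, 2->2
Step 2: d_i = R_x(i) - R_y(i); compute d_i^2.
  (7-8)^2=1, (5-5)^2=0, (1-3)^2=4, (2-6)^2=16, (9-1)^2=64, (10-10)^2=0, (3-7)^2=16, (8-9)^2=1, (4-4)^2=0, (6-2)^2=16
sum(d^2) = 118.
Step 3: rho = 1 - 6*118 / (10*(10^2 - 1)) = 1 - 708/990 = 0.284848.
Step 4: Under H0, t = rho * sqrt((n-2)/(1-rho^2)) = 0.8405 ~ t(8).
Step 5: Two-sided p-value from the t-distribution with 8 df = 0.425038.
Step 6: alpha = 0.1. fail to reject H0.

rho = 0.2848, p = 0.425038, fail to reject H0 at alpha = 0.1.


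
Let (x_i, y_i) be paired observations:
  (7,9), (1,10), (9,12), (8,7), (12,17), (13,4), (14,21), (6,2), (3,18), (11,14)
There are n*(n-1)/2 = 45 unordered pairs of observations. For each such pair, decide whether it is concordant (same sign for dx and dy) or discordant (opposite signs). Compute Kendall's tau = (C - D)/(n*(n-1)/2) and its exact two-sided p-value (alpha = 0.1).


Step 1: Enumerate the 45 unordered pairs (i,j) with i<j and classify each by sign(x_j-x_i) * sign(y_j-y_i).
  (1,2):dx=-6,dy=+1->D; (1,3):dx=+2,dy=+3->C; (1,4):dx=+1,dy=-2->D; (1,5):dx=+5,dy=+8->C
  (1,6):dx=+6,dy=-5->D; (1,7):dx=+7,dy=+12->C; (1,8):dx=-1,dy=-7->C; (1,9):dx=-4,dy=+9->D
  (1,10):dx=+4,dy=+5->C; (2,3):dx=+8,dy=+2->C; (2,4):dx=+7,dy=-3->D; (2,5):dx=+11,dy=+7->C
  (2,6):dx=+12,dy=-6->D; (2,7):dx=+13,dy=+11->C; (2,8):dx=+5,dy=-8->D; (2,9):dx=+2,dy=+8->C
  (2,10):dx=+10,dy=+4->C; (3,4):dx=-1,dy=-5->C; (3,5):dx=+3,dy=+5->C; (3,6):dx=+4,dy=-8->D
  (3,7):dx=+5,dy=+9->C; (3,8):dx=-3,dy=-10->C; (3,9):dx=-6,dy=+6->D; (3,10):dx=+2,dy=+2->C
  (4,5):dx=+4,dy=+10->C; (4,6):dx=+5,dy=-3->D; (4,7):dx=+6,dy=+14->C; (4,8):dx=-2,dy=-5->C
  (4,9):dx=-5,dy=+11->D; (4,10):dx=+3,dy=+7->C; (5,6):dx=+1,dy=-13->D; (5,7):dx=+2,dy=+4->C
  (5,8):dx=-6,dy=-15->C; (5,9):dx=-9,dy=+1->D; (5,10):dx=-1,dy=-3->C; (6,7):dx=+1,dy=+17->C
  (6,8):dx=-7,dy=-2->C; (6,9):dx=-10,dy=+14->D; (6,10):dx=-2,dy=+10->D; (7,8):dx=-8,dy=-19->C
  (7,9):dx=-11,dy=-3->C; (7,10):dx=-3,dy=-7->C; (8,9):dx=-3,dy=+16->D; (8,10):dx=+5,dy=+12->C
  (9,10):dx=+8,dy=-4->D
Step 2: C = 28, D = 17, total pairs = 45.
Step 3: tau = (C - D)/(n(n-1)/2) = (28 - 17)/45 = 0.244444.
Step 4: Exact two-sided p-value (enumerate n! = 3628800 permutations of y under H0): p = 0.380720.
Step 5: alpha = 0.1. fail to reject H0.

tau_b = 0.2444 (C=28, D=17), p = 0.380720, fail to reject H0.


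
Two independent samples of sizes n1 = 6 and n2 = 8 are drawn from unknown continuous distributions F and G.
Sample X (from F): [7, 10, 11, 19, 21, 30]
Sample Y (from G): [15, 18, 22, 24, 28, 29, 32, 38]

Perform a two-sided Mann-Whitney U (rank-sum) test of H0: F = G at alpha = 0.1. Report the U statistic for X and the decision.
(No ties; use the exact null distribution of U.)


Step 1: Combine and sort all 14 observations; assign midranks.
sorted (value, group): (7,X), (10,X), (11,X), (15,Y), (18,Y), (19,X), (21,X), (22,Y), (24,Y), (28,Y), (29,Y), (30,X), (32,Y), (38,Y)
ranks: 7->1, 10->2, 11->3, 15->4, 18->5, 19->6, 21->7, 22->8, 24->9, 28->10, 29->11, 30->12, 32->13, 38->14
Step 2: Rank sum for X: R1 = 1 + 2 + 3 + 6 + 7 + 12 = 31.
Step 3: U_X = R1 - n1(n1+1)/2 = 31 - 6*7/2 = 31 - 21 = 10.
       U_Y = n1*n2 - U_X = 48 - 10 = 38.
Step 4: No ties, so the exact null distribution of U (based on enumerating the C(14,6) = 3003 equally likely rank assignments) gives the two-sided p-value.
Step 5: p-value = 0.081252; compare to alpha = 0.1. reject H0.

U_X = 10, p = 0.081252, reject H0 at alpha = 0.1.


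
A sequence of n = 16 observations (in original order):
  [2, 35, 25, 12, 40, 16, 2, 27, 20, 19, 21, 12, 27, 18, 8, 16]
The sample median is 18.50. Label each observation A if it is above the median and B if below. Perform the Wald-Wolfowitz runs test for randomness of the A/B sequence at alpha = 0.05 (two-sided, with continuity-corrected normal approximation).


Step 1: Compute median = 18.50; label A = above, B = below.
Labels in order: BAABABBAAAABABBB  (n_A = 8, n_B = 8)
Step 2: Count runs R = 9.
Step 3: Under H0 (random ordering), E[R] = 2*n_A*n_B/(n_A+n_B) + 1 = 2*8*8/16 + 1 = 9.0000.
        Var[R] = 2*n_A*n_B*(2*n_A*n_B - n_A - n_B) / ((n_A+n_B)^2 * (n_A+n_B-1)) = 14336/3840 = 3.7333.
        SD[R] = 1.9322.
Step 4: R = E[R], so z = 0 with no continuity correction.
Step 5: Two-sided p-value via normal approximation = 2*(1 - Phi(|z|)) = 1.000000.
Step 6: alpha = 0.05. fail to reject H0.

R = 9, z = 0.0000, p = 1.000000, fail to reject H0.


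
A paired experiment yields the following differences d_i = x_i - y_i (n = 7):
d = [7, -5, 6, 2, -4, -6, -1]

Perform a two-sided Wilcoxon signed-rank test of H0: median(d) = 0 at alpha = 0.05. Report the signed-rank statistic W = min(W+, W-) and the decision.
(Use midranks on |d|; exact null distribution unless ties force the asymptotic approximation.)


Step 1: Drop any zero differences (none here) and take |d_i|.
|d| = [7, 5, 6, 2, 4, 6, 1]
Step 2: Midrank |d_i| (ties get averaged ranks).
ranks: |7|->7, |5|->4, |6|->5.5, |2|->2, |4|->3, |6|->5.5, |1|->1
Step 3: Attach original signs; sum ranks with positive sign and with negative sign.
W+ = 7 + 5.5 + 2 = 14.5
W- = 4 + 3 + 5.5 + 1 = 13.5
(Check: W+ + W- = 28 should equal n(n+1)/2 = 28.)
Step 4: Test statistic W = min(W+, W-) = 13.5.
Step 5: Ties in |d|, so use the tie-corrected normal approximation.
        E[W] = n(n+1)/4 = 7*8/4 = 14.
        Tie groups: |d|=6 (t=2); sum(t^3 - t) = 6.
        Var[W] = n(n+1)(2n+1)/24 - sum(t^3-t)/48 = 840/24 - 6/48 = 34.875.
        z = (W - E[W]) / sqrt(Var[W]) = (13.5 - 14) / 5.9055 = -0.0847.
        Two-sided p = 2*Phi(z) = 0.932526.
Step 6: alpha = 0.05. fail to reject H0.

W+ = 14.5, W- = 13.5, W = min = 13.5, p = 0.932526, fail to reject H0.


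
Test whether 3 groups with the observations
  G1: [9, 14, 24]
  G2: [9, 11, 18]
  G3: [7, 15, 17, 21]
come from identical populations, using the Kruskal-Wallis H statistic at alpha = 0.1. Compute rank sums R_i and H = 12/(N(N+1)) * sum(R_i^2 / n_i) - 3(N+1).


Step 1: Combine all N = 10 observations and assign midranks.
sorted (value, group, rank): (7,G3,1), (9,G1,2.5), (9,G2,2.5), (11,G2,4), (14,G1,5), (15,G3,6), (17,G3,7), (18,G2,8), (21,G3,9), (24,G1,10)
Step 2: Sum ranks within each group.
R_1 = 17.5 (n_1 = 3)
R_2 = 14.5 (n_2 = 3)
R_3 = 23 (n_3 = 4)
Step 3: H = 12/(N(N+1)) * sum(R_i^2/n_i) - 3(N+1)
     = 12/(10*11) * (17.5^2/3 + 14.5^2/3 + 23^2/4) - 3*11
     = 0.109091 * 304.417 - 33
     = 0.209091.
Step 4: Ties present; correction factor C = 1 - 6/(10^3 - 10) = 0.993939. Corrected H = 0.209091 / 0.993939 = 0.210366.
Step 5: Under H0, H ~ chi^2(2); p-value = 0.900160.
Step 6: alpha = 0.1. fail to reject H0.

H = 0.2104, df = 2, p = 0.900160, fail to reject H0.


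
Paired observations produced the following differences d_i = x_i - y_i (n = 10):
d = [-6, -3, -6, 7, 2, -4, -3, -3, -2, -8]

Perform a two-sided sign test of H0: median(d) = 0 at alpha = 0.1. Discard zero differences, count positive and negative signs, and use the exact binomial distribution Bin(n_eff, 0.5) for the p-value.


Step 1: Discard zero differences. Original n = 10; n_eff = number of nonzero differences = 10.
Nonzero differences (with sign): -6, -3, -6, +7, +2, -4, -3, -3, -2, -8
Step 2: Count signs: positive = 2, negative = 8.
Step 3: Under H0: P(positive) = 0.5, so the number of positives S ~ Bin(10, 0.5).
Step 4: Two-sided exact p-value = sum of Bin(10,0.5) probabilities at or below the observed probability = 0.109375.
Step 5: alpha = 0.1. fail to reject H0.

n_eff = 10, pos = 2, neg = 8, p = 0.109375, fail to reject H0.


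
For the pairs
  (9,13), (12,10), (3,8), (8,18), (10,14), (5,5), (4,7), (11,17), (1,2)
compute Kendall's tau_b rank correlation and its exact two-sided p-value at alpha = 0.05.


Step 1: Enumerate the 36 unordered pairs (i,j) with i<j and classify each by sign(x_j-x_i) * sign(y_j-y_i).
  (1,2):dx=+3,dy=-3->D; (1,3):dx=-6,dy=-5->C; (1,4):dx=-1,dy=+5->D; (1,5):dx=+1,dy=+1->C
  (1,6):dx=-4,dy=-8->C; (1,7):dx=-5,dy=-6->C; (1,8):dx=+2,dy=+4->C; (1,9):dx=-8,dy=-11->C
  (2,3):dx=-9,dy=-2->C; (2,4):dx=-4,dy=+8->D; (2,5):dx=-2,dy=+4->D; (2,6):dx=-7,dy=-5->C
  (2,7):dx=-8,dy=-3->C; (2,8):dx=-1,dy=+7->D; (2,9):dx=-11,dy=-8->C; (3,4):dx=+5,dy=+10->C
  (3,5):dx=+7,dy=+6->C; (3,6):dx=+2,dy=-3->D; (3,7):dx=+1,dy=-1->D; (3,8):dx=+8,dy=+9->C
  (3,9):dx=-2,dy=-6->C; (4,5):dx=+2,dy=-4->D; (4,6):dx=-3,dy=-13->C; (4,7):dx=-4,dy=-11->C
  (4,8):dx=+3,dy=-1->D; (4,9):dx=-7,dy=-16->C; (5,6):dx=-5,dy=-9->C; (5,7):dx=-6,dy=-7->C
  (5,8):dx=+1,dy=+3->C; (5,9):dx=-9,dy=-12->C; (6,7):dx=-1,dy=+2->D; (6,8):dx=+6,dy=+12->C
  (6,9):dx=-4,dy=-3->C; (7,8):dx=+7,dy=+10->C; (7,9):dx=-3,dy=-5->C; (8,9):dx=-10,dy=-15->C
Step 2: C = 26, D = 10, total pairs = 36.
Step 3: tau = (C - D)/(n(n-1)/2) = (26 - 10)/36 = 0.444444.
Step 4: Exact two-sided p-value (enumerate n! = 362880 permutations of y under H0): p = 0.119439.
Step 5: alpha = 0.05. fail to reject H0.

tau_b = 0.4444 (C=26, D=10), p = 0.119439, fail to reject H0.


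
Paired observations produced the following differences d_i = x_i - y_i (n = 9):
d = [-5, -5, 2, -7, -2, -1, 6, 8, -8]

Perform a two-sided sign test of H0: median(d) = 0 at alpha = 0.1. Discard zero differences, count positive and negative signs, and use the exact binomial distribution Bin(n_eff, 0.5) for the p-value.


Step 1: Discard zero differences. Original n = 9; n_eff = number of nonzero differences = 9.
Nonzero differences (with sign): -5, -5, +2, -7, -2, -1, +6, +8, -8
Step 2: Count signs: positive = 3, negative = 6.
Step 3: Under H0: P(positive) = 0.5, so the number of positives S ~ Bin(9, 0.5).
Step 4: Two-sided exact p-value = sum of Bin(9,0.5) probabilities at or below the observed probability = 0.507812.
Step 5: alpha = 0.1. fail to reject H0.

n_eff = 9, pos = 3, neg = 6, p = 0.507812, fail to reject H0.


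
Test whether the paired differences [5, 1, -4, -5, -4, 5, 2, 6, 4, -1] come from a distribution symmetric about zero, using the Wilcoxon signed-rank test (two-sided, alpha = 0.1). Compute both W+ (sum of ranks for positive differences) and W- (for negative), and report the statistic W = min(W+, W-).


Step 1: Drop any zero differences (none here) and take |d_i|.
|d| = [5, 1, 4, 5, 4, 5, 2, 6, 4, 1]
Step 2: Midrank |d_i| (ties get averaged ranks).
ranks: |5|->8, |1|->1.5, |4|->5, |5|->8, |4|->5, |5|->8, |2|->3, |6|->10, |4|->5, |1|->1.5
Step 3: Attach original signs; sum ranks with positive sign and with negative sign.
W+ = 8 + 1.5 + 8 + 3 + 10 + 5 = 35.5
W- = 5 + 8 + 5 + 1.5 = 19.5
(Check: W+ + W- = 55 should equal n(n+1)/2 = 55.)
Step 4: Test statistic W = min(W+, W-) = 19.5.
Step 5: Ties in |d|, so use the tie-corrected normal approximation.
        E[W] = n(n+1)/4 = 10*11/4 = 27.5.
        Tie groups: |d|=1 (t=2), |d|=4 (t=3), |d|=5 (t=3); sum(t^3 - t) = 54.
        Var[W] = n(n+1)(2n+1)/24 - sum(t^3-t)/48 = 2310/24 - 54/48 = 95.125.
        z = (W - E[W]) / sqrt(Var[W]) = (19.5 - 27.5) / 9.7532 = -0.8202.
        Two-sided p = 2*Phi(z) = 0.412077.
Step 6: alpha = 0.1. fail to reject H0.

W+ = 35.5, W- = 19.5, W = min = 19.5, p = 0.412077, fail to reject H0.


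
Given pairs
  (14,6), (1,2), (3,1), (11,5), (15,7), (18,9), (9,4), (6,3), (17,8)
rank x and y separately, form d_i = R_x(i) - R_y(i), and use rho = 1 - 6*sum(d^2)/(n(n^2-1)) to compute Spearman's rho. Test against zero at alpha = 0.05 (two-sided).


Step 1: Rank x and y separately (midranks; no ties here).
rank(x): 14->6, 1->1, 3->2, 11->5, 15->7, 18->9, 9->4, 6->3, 17->8
rank(y): 6->6, 2->2, 1->1, 5->5, 7->7, 9->9, 4->4, 3->3, 8->8
Step 2: d_i = R_x(i) - R_y(i); compute d_i^2.
  (6-6)^2=0, (1-2)^2=1, (2-1)^2=1, (5-5)^2=0, (7-7)^2=0, (9-9)^2=0, (4-4)^2=0, (3-3)^2=0, (8-8)^2=0
sum(d^2) = 2.
Step 3: rho = 1 - 6*2 / (9*(9^2 - 1)) = 1 - 12/720 = 0.983333.
Step 4: Under H0, t = rho * sqrt((n-2)/(1-rho^2)) = 14.3096 ~ t(7).
Step 5: Two-sided p-value from the t-distribution with 7 df = 0.000002.
Step 6: alpha = 0.05. reject H0.

rho = 0.9833, p = 0.000002, reject H0 at alpha = 0.05.


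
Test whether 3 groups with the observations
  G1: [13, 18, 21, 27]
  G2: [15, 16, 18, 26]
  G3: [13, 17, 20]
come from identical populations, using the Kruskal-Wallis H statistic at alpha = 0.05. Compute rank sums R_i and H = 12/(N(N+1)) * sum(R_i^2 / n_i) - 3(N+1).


Step 1: Combine all N = 11 observations and assign midranks.
sorted (value, group, rank): (13,G1,1.5), (13,G3,1.5), (15,G2,3), (16,G2,4), (17,G3,5), (18,G1,6.5), (18,G2,6.5), (20,G3,8), (21,G1,9), (26,G2,10), (27,G1,11)
Step 2: Sum ranks within each group.
R_1 = 28 (n_1 = 4)
R_2 = 23.5 (n_2 = 4)
R_3 = 14.5 (n_3 = 3)
Step 3: H = 12/(N(N+1)) * sum(R_i^2/n_i) - 3(N+1)
     = 12/(11*12) * (28^2/4 + 23.5^2/4 + 14.5^2/3) - 3*12
     = 0.090909 * 404.146 - 36
     = 0.740530.
Step 4: Ties present; correction factor C = 1 - 12/(11^3 - 11) = 0.990909. Corrected H = 0.740530 / 0.990909 = 0.747324.
Step 5: Under H0, H ~ chi^2(2); p-value = 0.688209.
Step 6: alpha = 0.05. fail to reject H0.

H = 0.7473, df = 2, p = 0.688209, fail to reject H0.


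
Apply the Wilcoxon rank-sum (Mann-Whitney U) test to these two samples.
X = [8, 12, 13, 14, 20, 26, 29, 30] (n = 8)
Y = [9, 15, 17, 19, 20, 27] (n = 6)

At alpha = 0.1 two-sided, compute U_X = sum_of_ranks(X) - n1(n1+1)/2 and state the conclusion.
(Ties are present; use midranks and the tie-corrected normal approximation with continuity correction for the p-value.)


Step 1: Combine and sort all 14 observations; assign midranks.
sorted (value, group): (8,X), (9,Y), (12,X), (13,X), (14,X), (15,Y), (17,Y), (19,Y), (20,X), (20,Y), (26,X), (27,Y), (29,X), (30,X)
ranks: 8->1, 9->2, 12->3, 13->4, 14->5, 15->6, 17->7, 19->8, 20->9.5, 20->9.5, 26->11, 27->12, 29->13, 30->14
Step 2: Rank sum for X: R1 = 1 + 3 + 4 + 5 + 9.5 + 11 + 13 + 14 = 60.5.
Step 3: U_X = R1 - n1(n1+1)/2 = 60.5 - 8*9/2 = 60.5 - 36 = 24.5.
       U_Y = n1*n2 - U_X = 48 - 24.5 = 23.5.
Step 4: Ties are present, so use the tie-corrected normal approximation (with continuity correction) for the p-value.
Step 5: p-value = 1.000000; compare to alpha = 0.1. fail to reject H0.

U_X = 24.5, p = 1.000000, fail to reject H0 at alpha = 0.1.


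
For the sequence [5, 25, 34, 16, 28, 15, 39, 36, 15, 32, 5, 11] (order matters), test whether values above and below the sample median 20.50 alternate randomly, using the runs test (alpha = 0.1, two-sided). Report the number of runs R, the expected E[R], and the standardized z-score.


Step 1: Compute median = 20.50; label A = above, B = below.
Labels in order: BAABABAABABB  (n_A = 6, n_B = 6)
Step 2: Count runs R = 9.
Step 3: Under H0 (random ordering), E[R] = 2*n_A*n_B/(n_A+n_B) + 1 = 2*6*6/12 + 1 = 7.0000.
        Var[R] = 2*n_A*n_B*(2*n_A*n_B - n_A - n_B) / ((n_A+n_B)^2 * (n_A+n_B-1)) = 4320/1584 = 2.7273.
        SD[R] = 1.6514.
Step 4: Continuity-corrected z = (R - 0.5 - E[R]) / SD[R] = (9 - 0.5 - 7.0000) / 1.6514 = 0.9083.
Step 5: Two-sided p-value via normal approximation = 2*(1 - Phi(|z|)) = 0.363722.
Step 6: alpha = 0.1. fail to reject H0.

R = 9, z = 0.9083, p = 0.363722, fail to reject H0.


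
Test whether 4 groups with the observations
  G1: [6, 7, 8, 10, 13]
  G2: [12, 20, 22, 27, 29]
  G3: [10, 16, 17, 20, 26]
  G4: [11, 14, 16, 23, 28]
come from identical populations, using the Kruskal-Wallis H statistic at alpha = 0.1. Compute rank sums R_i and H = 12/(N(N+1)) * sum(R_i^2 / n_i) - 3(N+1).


Step 1: Combine all N = 20 observations and assign midranks.
sorted (value, group, rank): (6,G1,1), (7,G1,2), (8,G1,3), (10,G1,4.5), (10,G3,4.5), (11,G4,6), (12,G2,7), (13,G1,8), (14,G4,9), (16,G3,10.5), (16,G4,10.5), (17,G3,12), (20,G2,13.5), (20,G3,13.5), (22,G2,15), (23,G4,16), (26,G3,17), (27,G2,18), (28,G4,19), (29,G2,20)
Step 2: Sum ranks within each group.
R_1 = 18.5 (n_1 = 5)
R_2 = 73.5 (n_2 = 5)
R_3 = 57.5 (n_3 = 5)
R_4 = 60.5 (n_4 = 5)
Step 3: H = 12/(N(N+1)) * sum(R_i^2/n_i) - 3(N+1)
     = 12/(20*21) * (18.5^2/5 + 73.5^2/5 + 57.5^2/5 + 60.5^2/5) - 3*21
     = 0.028571 * 2542.2 - 63
     = 9.634286.
Step 4: Ties present; correction factor C = 1 - 18/(20^3 - 20) = 0.997744. Corrected H = 9.634286 / 0.997744 = 9.656066.
Step 5: Under H0, H ~ chi^2(3); p-value = 0.021728.
Step 6: alpha = 0.1. reject H0.

H = 9.6561, df = 3, p = 0.021728, reject H0.


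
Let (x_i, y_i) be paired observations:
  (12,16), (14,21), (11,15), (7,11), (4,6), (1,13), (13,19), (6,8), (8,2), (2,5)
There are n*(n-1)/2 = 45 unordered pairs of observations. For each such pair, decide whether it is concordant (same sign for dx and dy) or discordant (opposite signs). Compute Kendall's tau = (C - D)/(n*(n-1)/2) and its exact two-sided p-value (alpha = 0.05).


Step 1: Enumerate the 45 unordered pairs (i,j) with i<j and classify each by sign(x_j-x_i) * sign(y_j-y_i).
  (1,2):dx=+2,dy=+5->C; (1,3):dx=-1,dy=-1->C; (1,4):dx=-5,dy=-5->C; (1,5):dx=-8,dy=-10->C
  (1,6):dx=-11,dy=-3->C; (1,7):dx=+1,dy=+3->C; (1,8):dx=-6,dy=-8->C; (1,9):dx=-4,dy=-14->C
  (1,10):dx=-10,dy=-11->C; (2,3):dx=-3,dy=-6->C; (2,4):dx=-7,dy=-10->C; (2,5):dx=-10,dy=-15->C
  (2,6):dx=-13,dy=-8->C; (2,7):dx=-1,dy=-2->C; (2,8):dx=-8,dy=-13->C; (2,9):dx=-6,dy=-19->C
  (2,10):dx=-12,dy=-16->C; (3,4):dx=-4,dy=-4->C; (3,5):dx=-7,dy=-9->C; (3,6):dx=-10,dy=-2->C
  (3,7):dx=+2,dy=+4->C; (3,8):dx=-5,dy=-7->C; (3,9):dx=-3,dy=-13->C; (3,10):dx=-9,dy=-10->C
  (4,5):dx=-3,dy=-5->C; (4,6):dx=-6,dy=+2->D; (4,7):dx=+6,dy=+8->C; (4,8):dx=-1,dy=-3->C
  (4,9):dx=+1,dy=-9->D; (4,10):dx=-5,dy=-6->C; (5,6):dx=-3,dy=+7->D; (5,7):dx=+9,dy=+13->C
  (5,8):dx=+2,dy=+2->C; (5,9):dx=+4,dy=-4->D; (5,10):dx=-2,dy=-1->C; (6,7):dx=+12,dy=+6->C
  (6,8):dx=+5,dy=-5->D; (6,9):dx=+7,dy=-11->D; (6,10):dx=+1,dy=-8->D; (7,8):dx=-7,dy=-11->C
  (7,9):dx=-5,dy=-17->C; (7,10):dx=-11,dy=-14->C; (8,9):dx=+2,dy=-6->D; (8,10):dx=-4,dy=-3->C
  (9,10):dx=-6,dy=+3->D
Step 2: C = 36, D = 9, total pairs = 45.
Step 3: tau = (C - D)/(n(n-1)/2) = (36 - 9)/45 = 0.600000.
Step 4: Exact two-sided p-value (enumerate n! = 3628800 permutations of y under H0): p = 0.016666.
Step 5: alpha = 0.05. reject H0.

tau_b = 0.6000 (C=36, D=9), p = 0.016666, reject H0.


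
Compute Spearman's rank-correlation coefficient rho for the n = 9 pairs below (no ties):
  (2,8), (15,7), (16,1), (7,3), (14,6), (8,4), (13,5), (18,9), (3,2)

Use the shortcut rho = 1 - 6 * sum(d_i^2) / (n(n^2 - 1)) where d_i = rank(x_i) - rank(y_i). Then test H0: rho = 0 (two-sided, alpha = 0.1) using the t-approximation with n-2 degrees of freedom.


Step 1: Rank x and y separately (midranks; no ties here).
rank(x): 2->1, 15->7, 16->8, 7->3, 14->6, 8->4, 13->5, 18->9, 3->2
rank(y): 8->8, 7->7, 1->1, 3->3, 6->6, 4->4, 5->5, 9->9, 2->2
Step 2: d_i = R_x(i) - R_y(i); compute d_i^2.
  (1-8)^2=49, (7-7)^2=0, (8-1)^2=49, (3-3)^2=0, (6-6)^2=0, (4-4)^2=0, (5-5)^2=0, (9-9)^2=0, (2-2)^2=0
sum(d^2) = 98.
Step 3: rho = 1 - 6*98 / (9*(9^2 - 1)) = 1 - 588/720 = 0.183333.
Step 4: Under H0, t = rho * sqrt((n-2)/(1-rho^2)) = 0.4934 ~ t(7).
Step 5: Two-sided p-value from the t-distribution with 7 df = 0.636820.
Step 6: alpha = 0.1. fail to reject H0.

rho = 0.1833, p = 0.636820, fail to reject H0 at alpha = 0.1.


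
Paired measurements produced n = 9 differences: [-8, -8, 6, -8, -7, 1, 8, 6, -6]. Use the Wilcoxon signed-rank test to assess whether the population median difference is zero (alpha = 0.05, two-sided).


Step 1: Drop any zero differences (none here) and take |d_i|.
|d| = [8, 8, 6, 8, 7, 1, 8, 6, 6]
Step 2: Midrank |d_i| (ties get averaged ranks).
ranks: |8|->7.5, |8|->7.5, |6|->3, |8|->7.5, |7|->5, |1|->1, |8|->7.5, |6|->3, |6|->3
Step 3: Attach original signs; sum ranks with positive sign and with negative sign.
W+ = 3 + 1 + 7.5 + 3 = 14.5
W- = 7.5 + 7.5 + 7.5 + 5 + 3 = 30.5
(Check: W+ + W- = 45 should equal n(n+1)/2 = 45.)
Step 4: Test statistic W = min(W+, W-) = 14.5.
Step 5: Ties in |d|, so use the tie-corrected normal approximation.
        E[W] = n(n+1)/4 = 9*10/4 = 22.5.
        Tie groups: |d|=6 (t=3), |d|=8 (t=4); sum(t^3 - t) = 84.
        Var[W] = n(n+1)(2n+1)/24 - sum(t^3-t)/48 = 1710/24 - 84/48 = 69.5.
        z = (W - E[W]) / sqrt(Var[W]) = (14.5 - 22.5) / 8.3367 = -0.9596.
        Two-sided p = 2*Phi(z) = 0.337248.
Step 6: alpha = 0.05. fail to reject H0.

W+ = 14.5, W- = 30.5, W = min = 14.5, p = 0.337248, fail to reject H0.
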